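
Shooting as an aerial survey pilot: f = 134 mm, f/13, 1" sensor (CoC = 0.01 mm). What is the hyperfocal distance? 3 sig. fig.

Hyperfocal distance H = f²/(N·c) + f = 134²/(13 × 0.01) + 134 = 17956/0.13 + 134 ≈ 138257.1 mm ≈ 138 m.

138 m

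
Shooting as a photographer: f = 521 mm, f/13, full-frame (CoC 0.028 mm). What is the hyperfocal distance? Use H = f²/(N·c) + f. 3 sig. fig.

746 m

Hyperfocal distance H = f²/(N·c) + f = 521²/(13 × 0.028) + 521 = 271441/0.364 + 521 ≈ 746238.0 mm ≈ 746 m.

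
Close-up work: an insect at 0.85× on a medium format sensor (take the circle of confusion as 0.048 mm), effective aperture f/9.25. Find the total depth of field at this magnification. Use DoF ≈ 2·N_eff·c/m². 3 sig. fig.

At magnification m, DoF ≈ 2·N_eff·c/m² = 2 × 9.25 × 0.048 / 0.85² = 0.888 / 0.7225 ≈ 1.23 mm.

1.23 mm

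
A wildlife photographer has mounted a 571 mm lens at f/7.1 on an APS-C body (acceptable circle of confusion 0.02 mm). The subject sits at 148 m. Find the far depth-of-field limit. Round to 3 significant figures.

Hyperfocal distance H = f²/(N·c) + f = 571²/(7.1 × 0.02) + 571 = 326041/0.142 + 571 ≈ 2296634.4 mm ≈ 2297 m.
Far limit Df = s·(H − f)/(H − s) = 148000 × (2296634.4 − 571) / (2296634.4 − 148000) = 148000 × 2296063.4 / 2148634.4 ≈ 158155 mm ≈ 158 m.

158 m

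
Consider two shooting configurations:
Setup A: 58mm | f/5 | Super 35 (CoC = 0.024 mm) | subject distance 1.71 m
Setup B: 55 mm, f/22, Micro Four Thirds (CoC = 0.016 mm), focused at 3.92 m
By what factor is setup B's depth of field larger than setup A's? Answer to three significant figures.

21.9

Setup A: H = 58²/(5×0.024) + 58 ≈ 28091.3 mm; DoF = Df − Dn = 1817.08 − 1614.84 ≈ 202.24 mm.
Setup B: H = 55²/(22×0.016) + 55 ≈ 8648.8 mm; DoF = Df − Dn = 7124.0 − 2703.9 ≈ 4420.1 mm.
Ratio = 4420.1 / 202.24 ≈ 21.9.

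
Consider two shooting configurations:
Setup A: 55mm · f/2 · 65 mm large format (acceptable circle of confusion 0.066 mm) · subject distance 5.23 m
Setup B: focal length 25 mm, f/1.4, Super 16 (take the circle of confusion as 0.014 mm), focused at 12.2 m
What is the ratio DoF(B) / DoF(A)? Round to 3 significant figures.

4.38

Setup A: H = 55²/(2×0.066) + 55 ≈ 22971.7 mm; DoF = Df − Dn = 6755.5 − 4266.5 ≈ 2489.0 mm.
Setup B: H = 25²/(1.4×0.014) + 25 ≈ 31912.8 mm; DoF = Df − Dn = 19735 − 8829 ≈ 10906 mm.
Ratio = 10906 / 2489.0 ≈ 4.38.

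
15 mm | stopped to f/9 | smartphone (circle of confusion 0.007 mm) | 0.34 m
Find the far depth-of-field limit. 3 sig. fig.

Hyperfocal distance H = f²/(N·c) + f = 15²/(9 × 0.007) + 15 = 225/0.063 + 15 ≈ 3586.4 mm ≈ 3.586 m.
Far limit Df = s·(H − f)/(H − s) = 340 × (3586.4 − 15) / (3586.4 − 340) = 340 × 3571.4 / 3246.4 ≈ 374.04 mm.

374 mm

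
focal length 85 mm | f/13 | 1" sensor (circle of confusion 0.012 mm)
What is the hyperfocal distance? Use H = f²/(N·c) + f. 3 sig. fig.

Hyperfocal distance H = f²/(N·c) + f = 85²/(13 × 0.012) + 85 = 7225/0.156 + 85 ≈ 46399.1 mm ≈ 46.4 m.

46.4 m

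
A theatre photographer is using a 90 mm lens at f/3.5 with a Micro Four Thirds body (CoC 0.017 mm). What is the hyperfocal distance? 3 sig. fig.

136 m

Hyperfocal distance H = f²/(N·c) + f = 90²/(3.5 × 0.017) + 90 = 8100/0.0595 + 90 ≈ 136224.5 mm ≈ 136 m.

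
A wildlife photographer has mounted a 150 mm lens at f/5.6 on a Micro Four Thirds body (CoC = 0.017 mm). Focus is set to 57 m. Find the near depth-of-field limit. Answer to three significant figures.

45.9 m

Hyperfocal distance H = f²/(N·c) + f = 150²/(5.6 × 0.017) + 150 = 22500/0.0952 + 150 ≈ 236494.5 mm ≈ 236.5 m.
Near limit Dn = s·(H − f)/(H + s − 2f) = 57000 × (236494.5 − 150) / (236494.5 + 57000 − 2 × 150) = 57000 × 236344.5 / 293194.5 ≈ 45948 mm ≈ 45.9 m.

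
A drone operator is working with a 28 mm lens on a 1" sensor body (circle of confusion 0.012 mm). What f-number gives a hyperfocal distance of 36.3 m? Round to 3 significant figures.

Rearrange H = f²/(N·c) + f for N: N = f² / ((H − f)·c).
N = 28² / ((36300 − 28) × 0.012) = 784 / 435.3 ≈ 1.80.

f/1.80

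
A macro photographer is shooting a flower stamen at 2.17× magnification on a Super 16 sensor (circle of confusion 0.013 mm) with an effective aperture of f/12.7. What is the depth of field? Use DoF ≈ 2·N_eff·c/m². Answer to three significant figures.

0.0701 mm

At magnification m, DoF ≈ 2·N_eff·c/m² = 2 × 12.7 × 0.013 / 2.17² = 0.3302 / 4.709 ≈ 0.0701 mm.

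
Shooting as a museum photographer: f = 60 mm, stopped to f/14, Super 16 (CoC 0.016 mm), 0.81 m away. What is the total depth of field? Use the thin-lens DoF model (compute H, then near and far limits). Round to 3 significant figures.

Hyperfocal distance H = f²/(N·c) + f = 60²/(14 × 0.016) + 60 = 3600/0.224 + 60 ≈ 16131.4 mm ≈ 16.13 m.
Near limit Dn = s·(H − f)/(H + s − 2f) = 810 × (16131.4 − 60) / (16131.4 + 810 − 2 × 60) = 810 × 16071.4 / 16821.4 ≈ 773.885 mm.
Far limit Df = s·(H − f)/(H − s) = 810 × (16131.4 − 60) / (16131.4 − 810) = 810 × 16071.4 / 15321.4 ≈ 849.650 mm.
Depth of field = Df − Dn = 849.650 − 773.885 ≈ 75.765 mm.

75.8 mm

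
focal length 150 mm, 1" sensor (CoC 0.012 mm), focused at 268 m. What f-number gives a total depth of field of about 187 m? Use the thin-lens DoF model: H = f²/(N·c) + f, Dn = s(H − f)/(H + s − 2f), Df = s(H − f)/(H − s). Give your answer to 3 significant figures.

f/2.20

Write h = H − f = f²/(N·c). The thin-lens limits are Dn = s·h/(h + (s−f)) and Df = s·h/(h − (s−f)), so DoF = Df − Dn = 2·s·(s−f)·h / (h² − (s−f)²).
That is a quadratic in h: DoF·h² − 2·s·(s−f)·h − DoF·(s−f)² = 0 ⇒ h = (s−f)·(s + √(s² + DoF²)) / DoF = 267850 × (268000 + √(268000² + 187000²)) / 187000 = 267850 × (268000 + 326792) / 187000 ≈ 851952 mm.
Then N = f²/(c·h) = 150² / (0.012 × 851952) = 22500 / 10223 ≈ 2.20.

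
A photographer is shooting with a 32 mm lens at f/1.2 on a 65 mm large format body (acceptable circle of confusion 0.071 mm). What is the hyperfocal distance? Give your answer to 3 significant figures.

Hyperfocal distance H = f²/(N·c) + f = 32²/(1.2 × 0.071) + 32 = 1024/0.0852 + 32 ≈ 12050.8 mm ≈ 12.1 m.

12.1 m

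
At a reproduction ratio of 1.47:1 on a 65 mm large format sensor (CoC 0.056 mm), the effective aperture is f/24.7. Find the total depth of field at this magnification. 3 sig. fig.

At magnification m, DoF ≈ 2·N_eff·c/m² = 2 × 24.7 × 0.056 / 1.47² = 2.766 / 2.161 ≈ 1.28 mm.

1.28 mm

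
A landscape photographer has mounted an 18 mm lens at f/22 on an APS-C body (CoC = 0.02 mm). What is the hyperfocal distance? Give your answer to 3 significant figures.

0.754 m

Hyperfocal distance H = f²/(N·c) + f = 18²/(22 × 0.02) + 18 = 324/0.44 + 18 ≈ 754.4 mm ≈ 0.754 m.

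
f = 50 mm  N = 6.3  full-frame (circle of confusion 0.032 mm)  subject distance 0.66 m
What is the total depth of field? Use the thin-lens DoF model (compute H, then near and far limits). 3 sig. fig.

65.1 mm

Hyperfocal distance H = f²/(N·c) + f = 50²/(6.3 × 0.032) + 50 = 2500/0.2016 + 50 ≈ 12450.8 mm ≈ 12.45 m.
Near limit Dn = s·(H − f)/(H + s − 2f) = 660 × (12450.8 − 50) / (12450.8 + 660 − 2 × 50) = 660 × 12400.8 / 13010.8 ≈ 629.056 mm.
Far limit Df = s·(H − f)/(H − s) = 660 × (12450.8 − 50) / (12450.8 − 660) = 660 × 12400.8 / 11790.8 ≈ 694.145 mm.
Depth of field = Df − Dn = 694.145 − 629.056 ≈ 65.089 mm.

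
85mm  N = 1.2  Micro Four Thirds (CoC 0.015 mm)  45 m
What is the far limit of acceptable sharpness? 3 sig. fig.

Hyperfocal distance H = f²/(N·c) + f = 85²/(1.2 × 0.015) + 85 = 7225/0.018 + 85 ≈ 401473.9 mm ≈ 401.5 m.
Far limit Df = s·(H − f)/(H − s) = 45000 × (401473.9 − 85) / (401473.9 − 45000) = 45000 × 401388.9 / 356473.9 ≈ 50670 mm ≈ 50.7 m.

50.7 m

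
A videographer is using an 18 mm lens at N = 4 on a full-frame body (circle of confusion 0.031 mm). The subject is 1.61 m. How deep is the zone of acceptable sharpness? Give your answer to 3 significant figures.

3.12 m

Hyperfocal distance H = f²/(N·c) + f = 18²/(4 × 0.031) + 18 = 324/0.124 + 18 ≈ 2630.9 mm ≈ 2.631 m.
Near limit Dn = s·(H − f)/(H + s − 2f) = 1610 × (2630.9 − 18) / (2630.9 + 1610 − 2 × 18) = 1610 × 2612.9 / 4204.9 ≈ 1000.4 mm.
Far limit Df = s·(H − f)/(H − s) = 1610 × (2630.9 − 18) / (2630.9 − 1610) = 1610 × 2612.9 / 1020.9 ≈ 4120.6 mm.
Depth of field = Df − Dn = 4120.6 − 1000.4 ≈ 3120.2 mm ≈ 3.12 m.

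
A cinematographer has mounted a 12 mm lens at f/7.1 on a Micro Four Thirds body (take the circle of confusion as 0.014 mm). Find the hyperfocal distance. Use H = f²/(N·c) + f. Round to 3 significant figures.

Hyperfocal distance H = f²/(N·c) + f = 12²/(7.1 × 0.014) + 12 = 144/0.0994 + 12 ≈ 1460.7 mm ≈ 1.46 m.

1.46 m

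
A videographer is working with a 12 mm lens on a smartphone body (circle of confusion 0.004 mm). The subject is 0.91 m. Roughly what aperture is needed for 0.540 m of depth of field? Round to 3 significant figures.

f/11

Write h = H − f = f²/(N·c). The thin-lens limits are Dn = s·h/(h + (s−f)) and Df = s·h/(h − (s−f)), so DoF = Df − Dn = 2·s·(s−f)·h / (h² − (s−f)²).
That is a quadratic in h: DoF·h² − 2·s·(s−f)·h − DoF·(s−f)² = 0 ⇒ h = (s−f)·(s + √(s² + DoF²)) / DoF = 898 × (910 + √(910² + 540²)) / 540 = 898 × (910 + 1058.16) / 540 ≈ 3273.0 mm.
Then N = f²/(c·h) = 12² / (0.004 × 3273.0) = 144 / 13.092 ≈ 11.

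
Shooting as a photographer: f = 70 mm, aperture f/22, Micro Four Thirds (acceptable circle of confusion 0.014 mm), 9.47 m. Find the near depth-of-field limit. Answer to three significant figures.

5.95 m

Hyperfocal distance H = f²/(N·c) + f = 70²/(22 × 0.014) + 70 = 4900/0.308 + 70 ≈ 15979.1 mm ≈ 15.98 m.
Near limit Dn = s·(H − f)/(H + s − 2f) = 9470 × (15979.1 − 70) / (15979.1 + 9470 − 2 × 70) = 9470 × 15909.1 / 25309.1 ≈ 5952.8 mm ≈ 5.95 m.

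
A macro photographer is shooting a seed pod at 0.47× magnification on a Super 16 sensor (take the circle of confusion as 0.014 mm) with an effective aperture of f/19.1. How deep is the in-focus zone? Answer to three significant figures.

At magnification m, DoF ≈ 2·N_eff·c/m² = 2 × 19.1 × 0.014 / 0.47² = 0.5348 / 0.2209 ≈ 2.42 mm.

2.42 mm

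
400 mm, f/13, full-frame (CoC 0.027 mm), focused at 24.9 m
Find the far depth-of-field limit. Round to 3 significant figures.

26.3 m

Hyperfocal distance H = f²/(N·c) + f = 400²/(13 × 0.027) + 400 = 160000/0.351 + 400 ≈ 456240.5 mm ≈ 456.2 m.
Far limit Df = s·(H − f)/(H − s) = 24900 × (456240.5 − 400) / (456240.5 − 24900) = 24900 × 455840.5 / 431340.5 ≈ 26314 mm ≈ 26.3 m.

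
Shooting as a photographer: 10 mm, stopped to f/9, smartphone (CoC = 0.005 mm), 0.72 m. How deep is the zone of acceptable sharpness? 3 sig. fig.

0.512 m

Hyperfocal distance H = f²/(N·c) + f = 10²/(9 × 0.005) + 10 = 100/0.045 + 10 ≈ 2232.2 mm ≈ 2.232 m.
Near limit Dn = s·(H − f)/(H + s − 2f) = 720 × (2232.2 − 10) / (2232.2 + 720 − 2 × 10) = 720 × 2222.2 / 2932.2 ≈ 545.66 mm.
Far limit Df = s·(H − f)/(H − s) = 720 × (2232.2 − 10) / (2232.2 − 720) = 720 × 2222.2 / 1512.2 ≈ 1058.05 mm.
Depth of field = Df − Dn = 1058.05 − 545.66 ≈ 512.39 mm ≈ 0.512 m.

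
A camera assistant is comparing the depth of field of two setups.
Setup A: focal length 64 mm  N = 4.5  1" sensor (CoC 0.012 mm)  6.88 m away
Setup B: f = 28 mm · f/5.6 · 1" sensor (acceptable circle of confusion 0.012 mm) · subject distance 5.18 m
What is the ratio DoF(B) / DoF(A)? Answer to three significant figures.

4.56

Setup A: H = 64²/(4.5×0.012) + 64 ≈ 75915.9 mm; DoF = Df − Dn = 7559.3 − 6312.7 ≈ 1246.6 mm.
Setup B: H = 28²/(5.6×0.012) + 28 ≈ 11694.7 mm; DoF = Df − Dn = 9276.5 − 3593.2 ≈ 5683.3 mm.
Ratio = 5683.3 / 1246.6 ≈ 4.56.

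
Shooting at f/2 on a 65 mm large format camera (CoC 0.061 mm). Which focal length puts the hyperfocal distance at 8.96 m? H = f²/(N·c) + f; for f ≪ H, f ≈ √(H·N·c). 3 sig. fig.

33.0 mm

From H = f²/(N·c) + f, with f ≪ H: f ≈ √(H·N·c) = √(8960 × 2 × 0.061) = √1093.1 ≈ 33.06 mm.
Exact: f² + N·c·f − N·c·H = 0 ⇒ f = (−N·c + √((N·c)² + 4·N·c·H))/2 = (−0.122 + √4372.5)/2 ≈ 33.001 mm ≈ 33.0 mm.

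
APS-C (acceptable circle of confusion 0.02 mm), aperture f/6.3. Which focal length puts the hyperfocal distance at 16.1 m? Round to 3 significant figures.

From H = f²/(N·c) + f, with f ≪ H: f ≈ √(H·N·c) = √(16100 × 6.3 × 0.02) = √2028.6 ≈ 45.04 mm.
The +f correction barely moves this — solving exactly, f² + N·c·f − N·c·H = 0 ⇒ f = (−N·c + √((N·c)² + 4·N·c·H))/2 = (−0.126 + √8114.4)/2 ≈ 44.977 mm, so f ≈ 45.0 mm.

45.0 mm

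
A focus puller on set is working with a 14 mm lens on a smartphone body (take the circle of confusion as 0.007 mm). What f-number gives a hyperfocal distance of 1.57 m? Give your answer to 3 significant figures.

Rearrange H = f²/(N·c) + f for N: N = f² / ((H − f)·c).
N = 14² / ((1570 − 14) × 0.007) = 196 / 10.89 ≈ 18.

f/18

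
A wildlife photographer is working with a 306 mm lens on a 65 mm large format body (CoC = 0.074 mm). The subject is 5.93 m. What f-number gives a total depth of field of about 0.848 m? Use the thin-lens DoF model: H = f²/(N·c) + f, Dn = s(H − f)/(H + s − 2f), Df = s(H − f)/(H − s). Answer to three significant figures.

Write h = H − f = f²/(N·c). The thin-lens limits are Dn = s·h/(h + (s−f)) and Df = s·h/(h − (s−f)), so DoF = Df − Dn = 2·s·(s−f)·h / (h² − (s−f)²).
That is a quadratic in h: DoF·h² − 2·s·(s−f)·h − DoF·(s−f)² = 0 ⇒ h = (s−f)·(s + √(s² + DoF²)) / DoF = 5624 × (5930 + √(5930² + 848²)) / 848 = 5624 × (5930 + 5990.33) / 848 ≈ 79057 mm.
Then N = f²/(c·h) = 306² / (0.074 × 79057) = 93636 / 5850.2 ≈ 16.

f/16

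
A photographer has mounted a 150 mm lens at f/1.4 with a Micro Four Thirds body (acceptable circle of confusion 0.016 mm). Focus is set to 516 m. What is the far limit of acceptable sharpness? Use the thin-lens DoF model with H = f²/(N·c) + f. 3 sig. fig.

Hyperfocal distance H = f²/(N·c) + f = 150²/(1.4 × 0.016) + 150 = 22500/0.0224 + 150 ≈ 1004614.3 mm ≈ 1005 m.
Far limit Df = s·(H − f)/(H − s) = 516000 × (1004614.3 − 150) / (1004614.3 − 516000) = 516000 × 1004464.3 / 488614.3 ≈ 1060762 mm ≈ 1060 m.

1060 m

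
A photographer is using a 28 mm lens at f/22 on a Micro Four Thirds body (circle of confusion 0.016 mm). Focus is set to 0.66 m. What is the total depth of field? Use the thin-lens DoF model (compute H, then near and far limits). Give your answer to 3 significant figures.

407 mm

Hyperfocal distance H = f²/(N·c) + f = 28²/(22 × 0.016) + 28 = 784/0.352 + 28 ≈ 2255.3 mm ≈ 2.255 m.
Near limit Dn = s·(H − f)/(H + s − 2f) = 660 × (2255.3 − 28) / (2255.3 + 660 − 2 × 28) = 660 × 2227.3 / 2859.3 ≈ 514.12 mm.
Far limit Df = s·(H − f)/(H − s) = 660 × (2255.3 − 28) / (2255.3 − 660) = 660 × 2227.3 / 1595.3 ≈ 921.47 mm.
Depth of field = Df − Dn = 921.47 − 514.12 ≈ 407.35 mm.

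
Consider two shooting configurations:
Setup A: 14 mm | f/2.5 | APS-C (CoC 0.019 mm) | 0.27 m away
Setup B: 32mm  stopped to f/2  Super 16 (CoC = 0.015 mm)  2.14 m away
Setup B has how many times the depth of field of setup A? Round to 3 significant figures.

Setup A: H = 14²/(2.5×0.019) + 14 ≈ 4140.3 mm; DoF = Df − Dn = 287.859 − 254.228 ≈ 33.631 mm.
Setup B: H = 32²/(2×0.015) + 32 ≈ 34165.3 mm; DoF = Df − Dn = 2280.86 − 2015.53 ≈ 265.33 mm.
Ratio = 265.33 / 33.631 ≈ 7.89.

7.89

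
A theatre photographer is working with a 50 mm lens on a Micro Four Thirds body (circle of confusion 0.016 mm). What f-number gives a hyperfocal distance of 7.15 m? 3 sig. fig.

Rearrange H = f²/(N·c) + f for N: N = f² / ((H − f)·c).
N = 50² / ((7150 − 50) × 0.016) = 2500 / 113.6 ≈ 22.

f/22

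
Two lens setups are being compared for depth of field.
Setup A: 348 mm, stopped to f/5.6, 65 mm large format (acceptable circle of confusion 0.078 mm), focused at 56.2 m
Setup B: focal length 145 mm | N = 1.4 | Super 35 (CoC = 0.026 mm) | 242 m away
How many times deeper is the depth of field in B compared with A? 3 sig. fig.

10.4

Setup A: H = 348²/(5.6×0.078) + 348 ≈ 277600.7 mm; DoF = Df − Dn = 70377 − 46777 ≈ 23600 mm.
Setup B: H = 145²/(1.4×0.026) + 145 ≈ 577754.9 mm; DoF = Df − Dn = 416320 − 170577 ≈ 245743 mm.
Ratio = 245743 / 23600 ≈ 10.4.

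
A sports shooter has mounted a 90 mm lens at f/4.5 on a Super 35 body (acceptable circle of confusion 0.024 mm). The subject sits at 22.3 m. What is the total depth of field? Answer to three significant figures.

14.5 m

Hyperfocal distance H = f²/(N·c) + f = 90²/(4.5 × 0.024) + 90 = 8100/0.108 + 90 ≈ 75090.0 mm ≈ 75.09 m.
Near limit Dn = s·(H − f)/(H + s − 2f) = 22300 × (75090.0 − 90) / (75090.0 + 22300 − 2 × 90) = 22300 × 75000.0 / 97210.0 ≈ 17205 mm.
Far limit Df = s·(H − f)/(H − s) = 22300 × (75090.0 − 90) / (75090.0 − 22300) = 22300 × 75000.0 / 52790.0 ≈ 31682 mm.
Depth of field = Df − Dn = 31682 − 17205 ≈ 14477 mm ≈ 14.5 m.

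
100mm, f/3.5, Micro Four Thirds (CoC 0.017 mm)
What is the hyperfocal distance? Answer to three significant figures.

Hyperfocal distance H = f²/(N·c) + f = 100²/(3.5 × 0.017) + 100 = 10000/0.0595 + 100 ≈ 168167.2 mm ≈ 168 m.

168 m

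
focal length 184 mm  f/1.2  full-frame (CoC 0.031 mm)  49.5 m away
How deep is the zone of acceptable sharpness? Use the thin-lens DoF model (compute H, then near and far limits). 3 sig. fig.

5.38 m

Hyperfocal distance H = f²/(N·c) + f = 184²/(1.2 × 0.031) + 184 = 33856/0.0372 + 184 ≈ 910291.5 mm ≈ 910.3 m.
Near limit Dn = s·(H − f)/(H + s − 2f) = 49500 × (910291.5 − 184) / (910291.5 + 49500 − 2 × 184) = 49500 × 910107.5 / 959423.5 ≈ 46955.6 mm.
Far limit Df = s·(H − f)/(H − s) = 49500 × (910291.5 − 184) / (910291.5 − 49500) = 49500 × 910107.5 / 860791.5 ≈ 52335.9 mm.
Depth of field = Df − Dn = 52335.9 − 46955.6 ≈ 5380.3 mm ≈ 5.38 m.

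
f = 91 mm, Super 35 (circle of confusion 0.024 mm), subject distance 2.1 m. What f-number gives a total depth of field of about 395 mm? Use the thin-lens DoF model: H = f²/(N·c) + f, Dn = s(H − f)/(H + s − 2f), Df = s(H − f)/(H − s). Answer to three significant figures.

f/16

Write h = H − f = f²/(N·c). The thin-lens limits are Dn = s·h/(h + (s−f)) and Df = s·h/(h − (s−f)), so DoF = Df − Dn = 2·s·(s−f)·h / (h² − (s−f)²).
That is a quadratic in h: DoF·h² − 2·s·(s−f)·h − DoF·(s−f)² = 0 ⇒ h = (s−f)·(s + √(s² + DoF²)) / DoF = 2009 × (2100 + √(2100² + 395²)) / 395 = 2009 × (2100 + 2136.83) / 395 ≈ 21549 mm.
Then N = f²/(c·h) = 91² / (0.024 × 21549) = 8281 / 517.17 ≈ 16.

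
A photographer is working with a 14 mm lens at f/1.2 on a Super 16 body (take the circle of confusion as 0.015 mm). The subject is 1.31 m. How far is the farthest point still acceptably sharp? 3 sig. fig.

Hyperfocal distance H = f²/(N·c) + f = 14²/(1.2 × 0.015) + 14 = 196/0.018 + 14 ≈ 10902.9 mm ≈ 10.90 m.
Far limit Df = s·(H − f)/(H − s) = 1310 × (10902.9 − 14) / (10902.9 − 1310) = 1310 × 10888.9 / 9592.9 ≈ 1487.0 mm ≈ 1.49 m.

1.49 m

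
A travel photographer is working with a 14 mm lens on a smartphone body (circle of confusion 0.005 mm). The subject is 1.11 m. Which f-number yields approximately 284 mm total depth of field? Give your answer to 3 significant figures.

Write h = H − f = f²/(N·c). The thin-lens limits are Dn = s·h/(h + (s−f)) and Df = s·h/(h − (s−f)), so DoF = Df − Dn = 2·s·(s−f)·h / (h² − (s−f)²).
That is a quadratic in h: DoF·h² − 2·s·(s−f)·h − DoF·(s−f)² = 0 ⇒ h = (s−f)·(s + √(s² + DoF²)) / DoF = 1096 × (1110 + √(1110² + 284²)) / 284 = 1096 × (1110 + 1145.76) / 284 ≈ 8705.3 mm.
Then N = f²/(c·h) = 14² / (0.005 × 8705.3) = 196 / 43.527 ≈ 4.50.

f/4.50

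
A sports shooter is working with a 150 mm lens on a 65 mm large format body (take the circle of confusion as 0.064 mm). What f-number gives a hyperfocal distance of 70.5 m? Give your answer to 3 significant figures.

Rearrange H = f²/(N·c) + f for N: N = f² / ((H − f)·c).
N = 150² / ((70500 − 150) × 0.064) = 22500 / 4502 ≈ 5.

f/5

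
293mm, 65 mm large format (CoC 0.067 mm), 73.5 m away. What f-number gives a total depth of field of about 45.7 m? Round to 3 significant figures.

Write h = H − f = f²/(N·c). The thin-lens limits are Dn = s·h/(h + (s−f)) and Df = s·h/(h − (s−f)), so DoF = Df − Dn = 2·s·(s−f)·h / (h² − (s−f)²).
That is a quadratic in h: DoF·h² − 2·s·(s−f)·h − DoF·(s−f)² = 0 ⇒ h = (s−f)·(s + √(s² + DoF²)) / DoF = 73207 × (73500 + √(73500² + 45700²)) / 45700 = 73207 × (73500 + 86549.1) / 45700 ≈ 256383 mm.
Then N = f²/(c·h) = 293² / (0.067 × 256383) = 85849 / 17178 ≈ 5.

f/5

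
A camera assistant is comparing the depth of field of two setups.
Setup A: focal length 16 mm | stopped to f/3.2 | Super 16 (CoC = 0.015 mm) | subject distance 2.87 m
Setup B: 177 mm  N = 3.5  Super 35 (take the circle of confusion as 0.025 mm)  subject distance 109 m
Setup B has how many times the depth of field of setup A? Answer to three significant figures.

Setup A: H = 16²/(3.2×0.015) + 16 ≈ 5349.3 mm; DoF = Df − Dn = 6173.7 − 1869.6 ≈ 4304.1 mm.
Setup B: H = 177²/(3.5×0.025) + 177 ≈ 358222.7 mm; DoF = Df − Dn = 156595 − 83593 ≈ 73002 mm.
Ratio = 73002 / 4304.1 ≈ 17.0.

17.0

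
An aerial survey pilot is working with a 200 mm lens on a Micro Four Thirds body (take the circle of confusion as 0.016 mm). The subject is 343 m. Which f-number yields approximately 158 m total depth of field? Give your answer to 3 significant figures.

f/1.60

Write h = H − f = f²/(N·c). The thin-lens limits are Dn = s·h/(h + (s−f)) and Df = s·h/(h − (s−f)), so DoF = Df − Dn = 2·s·(s−f)·h / (h² − (s−f)²).
That is a quadratic in h: DoF·h² − 2·s·(s−f)·h − DoF·(s−f)² = 0 ⇒ h = (s−f)·(s + √(s² + DoF²)) / DoF = 342800 × (343000 + √(343000² + 158000²)) / 158000 = 342800 × (343000 + 377641) / 158000 ≈ 1563518 mm.
Then N = f²/(c·h) = 200² / (0.016 × 1563518) = 40000 / 25016 ≈ 1.60.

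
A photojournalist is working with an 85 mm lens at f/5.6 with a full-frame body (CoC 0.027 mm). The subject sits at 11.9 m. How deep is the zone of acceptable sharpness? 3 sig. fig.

6.27 m

Hyperfocal distance H = f²/(N·c) + f = 85²/(5.6 × 0.027) + 85 = 7225/0.1512 + 85 ≈ 47869.4 mm ≈ 47.87 m.
Near limit Dn = s·(H − f)/(H + s − 2f) = 11900 × (47869.4 − 85) / (47869.4 + 11900 − 2 × 85) = 11900 × 47784.4 / 59599.4 ≈ 9540.9 mm.
Far limit Df = s·(H − f)/(H − s) = 11900 × (47869.4 − 85) / (47869.4 − 11900) = 11900 × 47784.4 / 35969.4 ≈ 15808.8 mm.
Depth of field = Df − Dn = 15808.8 − 9540.9 ≈ 6267.9 mm ≈ 6.27 m.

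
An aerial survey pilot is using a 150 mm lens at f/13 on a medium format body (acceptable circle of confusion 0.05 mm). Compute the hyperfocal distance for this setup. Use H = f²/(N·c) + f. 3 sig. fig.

34.8 m

Hyperfocal distance H = f²/(N·c) + f = 150²/(13 × 0.05) + 150 = 22500/0.65 + 150 ≈ 34765.4 mm ≈ 34.8 m.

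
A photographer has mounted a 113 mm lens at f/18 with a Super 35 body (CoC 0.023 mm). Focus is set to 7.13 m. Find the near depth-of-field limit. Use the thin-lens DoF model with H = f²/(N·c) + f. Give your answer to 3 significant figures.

Hyperfocal distance H = f²/(N·c) + f = 113²/(18 × 0.023) + 113 = 12769/0.414 + 113 ≈ 30956.0 mm ≈ 30.96 m.
Near limit Dn = s·(H − f)/(H + s − 2f) = 7130 × (30956.0 − 113) / (30956.0 + 7130 − 2 × 113) = 7130 × 30843.0 / 37860.0 ≈ 5808.5 mm ≈ 5.81 m.

5.81 m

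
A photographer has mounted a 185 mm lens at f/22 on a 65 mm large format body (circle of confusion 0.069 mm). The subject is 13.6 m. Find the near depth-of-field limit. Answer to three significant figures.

8.53 m

Hyperfocal distance H = f²/(N·c) + f = 185²/(22 × 0.069) + 185 = 34225/1.518 + 185 ≈ 22731.1 mm ≈ 22.73 m.
Near limit Dn = s·(H − f)/(H + s − 2f) = 13600 × (22731.1 − 185) / (22731.1 + 13600 − 2 × 185) = 13600 × 22546.1 / 35961.1 ≈ 8526.6 mm ≈ 8.53 m.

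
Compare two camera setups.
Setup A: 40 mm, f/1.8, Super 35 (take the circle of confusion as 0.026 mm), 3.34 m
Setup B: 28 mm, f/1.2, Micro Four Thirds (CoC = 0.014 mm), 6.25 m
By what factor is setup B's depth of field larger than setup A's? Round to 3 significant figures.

Setup A: H = 40²/(1.8×0.026) + 40 ≈ 34228.0 mm; DoF = Df − Dn = 3696.84 − 3045.99 ≈ 650.85 mm.
Setup B: H = 28²/(1.2×0.014) + 28 ≈ 46694.7 mm; DoF = Df − Dn = 7211.5 − 5514.7 ≈ 1696.8 mm.
Ratio = 1696.8 / 650.85 ≈ 2.61.

2.61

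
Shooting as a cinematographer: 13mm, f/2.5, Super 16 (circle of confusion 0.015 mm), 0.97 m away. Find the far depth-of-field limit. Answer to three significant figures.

Hyperfocal distance H = f²/(N·c) + f = 13²/(2.5 × 0.015) + 13 = 169/0.0375 + 13 ≈ 4519.7 mm ≈ 4.520 m.
Far limit Df = s·(H − f)/(H − s) = 970 × (4519.7 − 13) / (4519.7 − 970) = 970 × 4506.7 / 3549.7 ≈ 1231.5 mm ≈ 1.23 m.

1.23 m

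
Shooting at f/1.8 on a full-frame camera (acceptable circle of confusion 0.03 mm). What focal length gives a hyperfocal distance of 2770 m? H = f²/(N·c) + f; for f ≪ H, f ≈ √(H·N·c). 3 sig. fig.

From H = f²/(N·c) + f, with f ≪ H: f ≈ √(H·N·c) = √(2770000 × 1.8 × 0.03) = √149580 ≈ 386.8 mm.
The +f correction barely moves this — solving exactly, f² + N·c·f − N·c·H = 0 ⇒ f = (−N·c + √((N·c)² + 4·N·c·H))/2 = (−0.054 + √598320)/2 ≈ 386.73 mm, so f ≈ 387 mm.

387 mm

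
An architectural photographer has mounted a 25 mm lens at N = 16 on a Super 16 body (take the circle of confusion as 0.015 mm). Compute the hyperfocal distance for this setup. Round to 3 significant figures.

Hyperfocal distance H = f²/(N·c) + f = 25²/(16 × 0.015) + 25 = 625/0.24 + 25 ≈ 2629.2 mm ≈ 2.63 m.

2.63 m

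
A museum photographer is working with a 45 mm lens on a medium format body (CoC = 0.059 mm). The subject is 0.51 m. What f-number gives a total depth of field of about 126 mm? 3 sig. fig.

f/8.98

Write h = H − f = f²/(N·c). The thin-lens limits are Dn = s·h/(h + (s−f)) and Df = s·h/(h − (s−f)), so DoF = Df − Dn = 2·s·(s−f)·h / (h² − (s−f)²).
That is a quadratic in h: DoF·h² − 2·s·(s−f)·h − DoF·(s−f)² = 0 ⇒ h = (s−f)·(s + √(s² + DoF²)) / DoF = 465 × (510 + √(510² + 126²)) / 126 = 465 × (510 + 525.334) / 126 ≈ 3820.9 mm.
Then N = f²/(c·h) = 45² / (0.059 × 3820.9) = 2025 / 225.43 ≈ 8.98.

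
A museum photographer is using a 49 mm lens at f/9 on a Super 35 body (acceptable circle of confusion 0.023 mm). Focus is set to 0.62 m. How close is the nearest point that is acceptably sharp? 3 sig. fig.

0.591 m

Hyperfocal distance H = f²/(N·c) + f = 49²/(9 × 0.023) + 49 = 2401/0.207 + 49 ≈ 11648.0 mm ≈ 11.65 m.
Near limit Dn = s·(H − f)/(H + s − 2f) = 620 × (11648.0 − 49) / (11648.0 + 620 − 2 × 49) = 620 × 11599.0 / 12170.0 ≈ 590.91 mm ≈ 0.591 m.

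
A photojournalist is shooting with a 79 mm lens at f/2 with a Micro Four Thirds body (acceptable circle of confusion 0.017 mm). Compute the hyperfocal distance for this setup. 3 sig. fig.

Hyperfocal distance H = f²/(N·c) + f = 79²/(2 × 0.017) + 79 = 6241/0.034 + 79 ≈ 183637.8 mm ≈ 184 m.

184 m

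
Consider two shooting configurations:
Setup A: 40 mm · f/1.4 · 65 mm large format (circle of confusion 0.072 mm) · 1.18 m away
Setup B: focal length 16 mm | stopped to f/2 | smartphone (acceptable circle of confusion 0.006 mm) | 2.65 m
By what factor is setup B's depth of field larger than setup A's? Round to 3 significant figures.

Setup A: H = 40²/(1.4×0.072) + 40 ≈ 15913.0 mm; DoF = Df − Dn = 1271.31 − 1100.93 ≈ 170.38 mm.
Setup B: H = 16²/(2×0.006) + 16 ≈ 21349.3 mm; DoF = Df − Dn = 3023.28 − 2358.77 ≈ 664.51 mm.
Ratio = 664.51 / 170.38 ≈ 3.90.

3.90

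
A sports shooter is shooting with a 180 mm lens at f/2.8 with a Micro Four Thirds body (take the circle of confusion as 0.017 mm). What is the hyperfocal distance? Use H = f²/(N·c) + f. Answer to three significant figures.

Hyperfocal distance H = f²/(N·c) + f = 180²/(2.8 × 0.017) + 180 = 32400/0.0476 + 180 ≈ 680852.3 mm ≈ 681 m.

681 m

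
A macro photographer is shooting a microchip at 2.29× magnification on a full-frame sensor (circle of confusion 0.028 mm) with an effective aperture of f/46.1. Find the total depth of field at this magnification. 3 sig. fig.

0.492 mm

At magnification m, DoF ≈ 2·N_eff·c/m² = 2 × 46.1 × 0.028 / 2.29² = 2.582 / 5.244 ≈ 0.492 mm.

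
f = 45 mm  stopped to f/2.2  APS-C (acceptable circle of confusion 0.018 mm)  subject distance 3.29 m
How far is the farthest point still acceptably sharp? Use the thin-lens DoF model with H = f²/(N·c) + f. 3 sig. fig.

Hyperfocal distance H = f²/(N·c) + f = 45²/(2.2 × 0.018) + 45 = 2025/0.0396 + 45 ≈ 51181.4 mm ≈ 51.18 m.
Far limit Df = s·(H − f)/(H − s) = 3290 × (51181.4 − 45) / (51181.4 − 3290) = 3290 × 51136.4 / 47891.4 ≈ 3512.9 mm ≈ 3.51 m.

3.51 m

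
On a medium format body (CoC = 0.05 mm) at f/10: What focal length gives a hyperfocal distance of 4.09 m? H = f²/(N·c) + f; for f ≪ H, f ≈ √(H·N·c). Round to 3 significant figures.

45.0 mm

From H = f²/(N·c) + f, with f ≪ H: f ≈ √(H·N·c) = √(4090 × 10 × 0.05) = √2045.0 ≈ 45.22 mm.
Exact: f² + N·c·f − N·c·H = 0 ⇒ f = (−N·c + √((N·c)² + 4·N·c·H))/2 = (−0.5 + √8180.2)/2 ≈ 44.972 mm ≈ 45.0 mm.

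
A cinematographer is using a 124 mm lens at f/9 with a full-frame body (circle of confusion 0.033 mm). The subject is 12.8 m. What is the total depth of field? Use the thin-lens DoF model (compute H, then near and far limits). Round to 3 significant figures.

6.67 m

Hyperfocal distance H = f²/(N·c) + f = 124²/(9 × 0.033) + 124 = 15376/0.297 + 124 ≈ 51895.0 mm ≈ 51.90 m.
Near limit Dn = s·(H − f)/(H + s − 2f) = 12800 × (51895.0 − 124) / (51895.0 + 12800 − 2 × 124) = 12800 × 51771.0 / 64447.0 ≈ 10282.4 mm.
Far limit Df = s·(H − f)/(H − s) = 12800 × (51895.0 − 124) / (51895.0 − 12800) = 12800 × 51771.0 / 39095.0 ≈ 16950.2 mm.
Depth of field = Df − Dn = 16950.2 − 10282.4 ≈ 6667.8 mm ≈ 6.67 m.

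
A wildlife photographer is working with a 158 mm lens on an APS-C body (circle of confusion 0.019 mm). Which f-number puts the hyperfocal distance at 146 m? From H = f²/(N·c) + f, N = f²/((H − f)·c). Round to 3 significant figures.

Rearrange H = f²/(N·c) + f for N: N = f² / ((H − f)·c).
N = 158² / ((146000 − 158) × 0.019) = 24964 / 2771 ≈ 9.01.

f/9.01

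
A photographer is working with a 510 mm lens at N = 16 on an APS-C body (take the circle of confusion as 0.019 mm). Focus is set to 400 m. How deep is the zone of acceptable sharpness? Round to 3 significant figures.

478 m

Hyperfocal distance H = f²/(N·c) + f = 510²/(16 × 0.019) + 510 = 260100/0.304 + 510 ≈ 856102.1 mm ≈ 856.1 m.
Near limit Dn = s·(H − f)/(H + s − 2f) = 400000 × (856102.1 − 510) / (856102.1 + 400000 − 2 × 510) = 400000 × 855592.1 / 1255082.1 ≈ 272681 mm.
Far limit Df = s·(H − f)/(H − s) = 400000 × (856102.1 − 510) / (856102.1 − 400000) = 400000 × 855592.1 / 456102.1 ≈ 750351 mm.
Depth of field = Df − Dn = 750351 − 272681 ≈ 477670 mm ≈ 478 m.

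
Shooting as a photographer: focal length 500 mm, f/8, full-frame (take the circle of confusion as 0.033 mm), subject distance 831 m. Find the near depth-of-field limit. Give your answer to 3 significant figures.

443 m

Hyperfocal distance H = f²/(N·c) + f = 500²/(8 × 0.033) + 500 = 250000/0.264 + 500 ≈ 947469.7 mm ≈ 947.5 m.
Near limit Dn = s·(H − f)/(H + s − 2f) = 831000 × (947469.7 − 500) / (947469.7 + 831000 − 2 × 500) = 831000 × 946969.7 / 1777469.7 ≈ 442726 mm ≈ 443 m.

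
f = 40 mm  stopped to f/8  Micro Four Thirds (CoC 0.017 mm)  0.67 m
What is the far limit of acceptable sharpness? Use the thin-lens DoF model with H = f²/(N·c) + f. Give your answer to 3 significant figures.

Hyperfocal distance H = f²/(N·c) + f = 40²/(8 × 0.017) + 40 = 1600/0.136 + 40 ≈ 11804.7 mm ≈ 11.80 m.
Far limit Df = s·(H − f)/(H − s) = 670 × (11804.7 − 40) / (11804.7 − 670) = 670 × 11764.7 / 11134.7 ≈ 707.91 mm ≈ 0.708 m.

0.708 m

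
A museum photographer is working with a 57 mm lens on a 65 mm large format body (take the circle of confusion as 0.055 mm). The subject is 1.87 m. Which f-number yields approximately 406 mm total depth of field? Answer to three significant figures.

f/3.50

Write h = H − f = f²/(N·c). The thin-lens limits are Dn = s·h/(h + (s−f)) and Df = s·h/(h − (s−f)), so DoF = Df − Dn = 2·s·(s−f)·h / (h² − (s−f)²).
That is a quadratic in h: DoF·h² − 2·s·(s−f)·h − DoF·(s−f)² = 0 ⇒ h = (s−f)·(s + √(s² + DoF²)) / DoF = 1813 × (1870 + √(1870² + 406²)) / 406 = 1813 × (1870 + 1913.57) / 406 ≈ 16896 mm.
Then N = f²/(c·h) = 57² / (0.055 × 16896) = 3249 / 929.26 ≈ 3.50.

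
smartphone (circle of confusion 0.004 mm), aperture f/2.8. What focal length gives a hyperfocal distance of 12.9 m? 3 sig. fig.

From H = f²/(N·c) + f, with f ≪ H: f ≈ √(H·N·c) = √(12900 × 2.8 × 0.004) = √144.48 ≈ 12.02 mm.
The +f correction barely moves this — solving exactly, f² + N·c·f − N·c·H = 0 ⇒ f = (−N·c + √((N·c)² + 4·N·c·H))/2 = (−0.0112 + √577.92)/2 ≈ 12.014 mm, so f ≈ 12.0 mm.

12.0 mm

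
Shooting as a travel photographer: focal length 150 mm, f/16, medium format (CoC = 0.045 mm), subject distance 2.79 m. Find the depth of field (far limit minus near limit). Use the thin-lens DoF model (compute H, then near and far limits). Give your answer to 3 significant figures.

475 mm

Hyperfocal distance H = f²/(N·c) + f = 150²/(16 × 0.045) + 150 = 22500/0.72 + 150 ≈ 31400.0 mm ≈ 31.40 m.
Near limit Dn = s·(H − f)/(H + s − 2f) = 2790 × (31400.0 − 150) / (31400.0 + 2790 − 2 × 150) = 2790 × 31250.0 / 33890.0 ≈ 2572.66 mm.
Far limit Df = s·(H − f)/(H − s) = 2790 × (31400.0 − 150) / (31400.0 − 2790) = 2790 × 31250.0 / 28610.0 ≈ 3047.45 mm.
Depth of field = Df − Dn = 3047.45 − 2572.66 ≈ 474.79 mm.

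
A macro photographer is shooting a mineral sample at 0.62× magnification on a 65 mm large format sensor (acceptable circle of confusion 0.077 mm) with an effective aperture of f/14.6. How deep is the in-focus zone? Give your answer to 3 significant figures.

5.85 mm

At magnification m, DoF ≈ 2·N_eff·c/m² = 2 × 14.6 × 0.077 / 0.62² = 2.248 / 0.3844 ≈ 5.85 mm.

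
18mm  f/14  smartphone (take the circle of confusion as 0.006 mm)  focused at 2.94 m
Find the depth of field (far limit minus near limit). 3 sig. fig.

10.5 m

Hyperfocal distance H = f²/(N·c) + f = 18²/(14 × 0.006) + 18 = 324/0.084 + 18 ≈ 3875.1 mm ≈ 3.875 m.
Near limit Dn = s·(H − f)/(H + s − 2f) = 2940 × (3875.1 − 18) / (3875.1 + 2940 − 2 × 18) = 2940 × 3857.1 / 6779.1 ≈ 1673 mm.
Far limit Df = s·(H − f)/(H − s) = 2940 × (3875.1 − 18) / (3875.1 − 2940) = 2940 × 3857.1 / 935.1 ≈ 12126 mm.
Depth of field = Df − Dn = 12126 − 1673 ≈ 10453 mm ≈ 10.5 m.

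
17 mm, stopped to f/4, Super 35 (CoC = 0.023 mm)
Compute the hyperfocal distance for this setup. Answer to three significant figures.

3.16 m

Hyperfocal distance H = f²/(N·c) + f = 17²/(4 × 0.023) + 17 = 289/0.092 + 17 ≈ 3158.3 mm ≈ 3.16 m.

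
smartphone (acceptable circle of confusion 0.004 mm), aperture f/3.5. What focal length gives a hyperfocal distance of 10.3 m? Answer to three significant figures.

From H = f²/(N·c) + f, with f ≪ H: f ≈ √(H·N·c) = √(10300 × 3.5 × 0.004) = √144.20 ≈ 12.01 mm.
The +f correction barely moves this — solving exactly, f² + N·c·f − N·c·H = 0 ⇒ f = (−N·c + √((N·c)² + 4·N·c·H))/2 = (−0.014 + √576.80)/2 ≈ 12.001 mm, so f ≈ 12.0 mm.

12.0 mm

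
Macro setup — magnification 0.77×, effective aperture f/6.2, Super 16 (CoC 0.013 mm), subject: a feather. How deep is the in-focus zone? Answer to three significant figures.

0.272 mm

At magnification m, DoF ≈ 2·N_eff·c/m² = 2 × 6.2 × 0.013 / 0.77² = 0.1612 / 0.5929 ≈ 0.272 mm.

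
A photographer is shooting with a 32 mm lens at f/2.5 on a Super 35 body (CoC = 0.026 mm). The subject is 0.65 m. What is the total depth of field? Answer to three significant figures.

Hyperfocal distance H = f²/(N·c) + f = 32²/(2.5 × 0.026) + 32 = 1024/0.065 + 32 ≈ 15785.8 mm ≈ 15.79 m.
Near limit Dn = s·(H − f)/(H + s − 2f) = 650 × (15785.8 − 32) / (15785.8 + 650 − 2 × 32) = 650 × 15753.8 / 16371.8 ≈ 625.464 mm.
Far limit Df = s·(H − f)/(H − s) = 650 × (15785.8 − 32) / (15785.8 − 650) = 650 × 15753.8 / 15135.8 ≈ 676.540 mm.
Depth of field = Df − Dn = 676.540 − 625.464 ≈ 51.076 mm.

51.1 mm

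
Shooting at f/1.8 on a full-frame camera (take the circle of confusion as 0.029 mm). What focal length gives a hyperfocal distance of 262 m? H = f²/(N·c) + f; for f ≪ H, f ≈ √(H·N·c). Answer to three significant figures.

From H = f²/(N·c) + f, with f ≪ H: f ≈ √(H·N·c) = √(262000 × 1.8 × 0.029) = √13676 ≈ 116.9 mm.
The +f correction barely moves this — solving exactly, f² + N·c·f − N·c·H = 0 ⇒ f = (−N·c + √((N·c)² + 4·N·c·H))/2 = (−0.0522 + √54706)/2 ≈ 116.92 mm, so f ≈ 117 mm.

117 mm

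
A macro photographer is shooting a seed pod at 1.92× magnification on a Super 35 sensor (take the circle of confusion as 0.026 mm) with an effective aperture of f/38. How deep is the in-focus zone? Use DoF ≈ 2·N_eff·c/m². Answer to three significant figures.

At magnification m, DoF ≈ 2·N_eff·c/m² = 2 × 38 × 0.026 / 1.92² = 1.976 / 3.686 ≈ 0.536 mm.

0.536 mm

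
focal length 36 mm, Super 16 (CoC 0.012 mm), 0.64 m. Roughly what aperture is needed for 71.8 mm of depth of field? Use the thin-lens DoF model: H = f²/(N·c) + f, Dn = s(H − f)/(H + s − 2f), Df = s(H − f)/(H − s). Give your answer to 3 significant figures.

f/10

Write h = H − f = f²/(N·c). The thin-lens limits are Dn = s·h/(h + (s−f)) and Df = s·h/(h − (s−f)), so DoF = Df − Dn = 2·s·(s−f)·h / (h² − (s−f)²).
That is a quadratic in h: DoF·h² − 2·s·(s−f)·h − DoF·(s−f)² = 0 ⇒ h = (s−f)·(s + √(s² + DoF²)) / DoF = 604 × (640 + √(640² + 71.8²)) / 71.8 = 604 × (640 + 644.015) / 71.8 ≈ 10801 mm.
Then N = f²/(c·h) = 36² / (0.012 × 10801) = 1296 / 129.62 ≈ 10.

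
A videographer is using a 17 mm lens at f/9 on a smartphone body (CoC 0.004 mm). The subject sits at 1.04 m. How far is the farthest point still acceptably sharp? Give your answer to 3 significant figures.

Hyperfocal distance H = f²/(N·c) + f = 17²/(9 × 0.004) + 17 = 289/0.036 + 17 ≈ 8044.8 mm ≈ 8.045 m.
Far limit Df = s·(H − f)/(H − s) = 1040 × (8044.8 − 17) / (8044.8 − 1040) = 1040 × 8027.8 / 7004.8 ≈ 1191.9 mm ≈ 1.19 m.

1.19 m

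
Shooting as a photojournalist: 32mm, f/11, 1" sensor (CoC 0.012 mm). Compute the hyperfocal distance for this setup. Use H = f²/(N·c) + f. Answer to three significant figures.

Hyperfocal distance H = f²/(N·c) + f = 32²/(11 × 0.012) + 32 = 1024/0.132 + 32 ≈ 7789.6 mm ≈ 7.79 m.

7.79 m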